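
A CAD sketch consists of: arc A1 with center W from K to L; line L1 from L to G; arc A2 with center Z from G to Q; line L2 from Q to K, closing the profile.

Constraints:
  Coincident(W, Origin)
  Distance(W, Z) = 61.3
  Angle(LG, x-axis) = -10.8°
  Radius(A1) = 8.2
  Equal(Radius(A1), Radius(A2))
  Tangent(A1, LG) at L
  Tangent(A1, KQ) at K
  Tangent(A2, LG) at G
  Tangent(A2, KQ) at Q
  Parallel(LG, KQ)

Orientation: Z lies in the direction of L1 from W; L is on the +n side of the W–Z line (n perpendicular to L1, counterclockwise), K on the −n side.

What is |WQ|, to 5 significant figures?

61.846

Tangency of A1 to both parallel lines with radius 8.2 puts L and K at W ± 8.2·n: L = (1.5365, 8.0548), K = (-1.5365, -8.0548). Equal radii place G and Q the same way about Z: G = Z + 8.2·n = (61.751, -3.4317), Q = Z − 8.2·n = (58.678, -19.541). Then |WQ| = |Q − W| = 61.846.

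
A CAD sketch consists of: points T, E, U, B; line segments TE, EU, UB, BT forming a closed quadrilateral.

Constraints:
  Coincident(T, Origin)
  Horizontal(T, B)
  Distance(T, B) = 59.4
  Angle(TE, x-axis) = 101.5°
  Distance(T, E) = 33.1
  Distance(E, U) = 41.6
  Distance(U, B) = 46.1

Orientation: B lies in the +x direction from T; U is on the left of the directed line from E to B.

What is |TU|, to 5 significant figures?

51.930

T is at the origin; T and B share the same y with |TB| = 59.4 and B in +x, so B = (59.4, 0). TE runs at 101.5° with |TE| = 33.1, so E = (-6.5991, 32.436). U is determined by |EU| = 41.6 and |UB| = 46.1 together: it lies at the intersection of circle(E, 41.6) and circle(B, 46.1). With |EB| = 73.539, the foot of the radical line on EB is 34.086 from E and the perpendicular offset is √(41.6² − 34.086²) = 23.847. Taking the left-of-EB solution: U = (34.511, 38.804).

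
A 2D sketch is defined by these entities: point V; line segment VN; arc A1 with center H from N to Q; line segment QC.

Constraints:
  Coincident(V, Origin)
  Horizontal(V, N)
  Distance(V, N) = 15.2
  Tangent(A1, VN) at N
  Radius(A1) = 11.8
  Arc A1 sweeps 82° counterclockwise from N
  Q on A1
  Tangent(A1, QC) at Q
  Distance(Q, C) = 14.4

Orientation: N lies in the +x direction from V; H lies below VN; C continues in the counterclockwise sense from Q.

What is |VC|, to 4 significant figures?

24.46

V is at the origin; V and N share the same y with |VN| = 15.2 and N on the +x side, so N = (15.20, 0.000). Tangency of A1 to VN means the radius HN is perpendicular to VN, so H = N + (0, -11.8) = (15.20, -11.80). On A1, N sits at bearing 90° from H; an 82° counterclockwise sweep puts Q at bearing 172°, so Q = H + 11.8·(cos 172°, sin 172°) = (3.515, -10.16). Since A1 is tangent to QC there, HQ ⟂ QC, so QC runs along (−sin 172°, cos 172°); with |QC| = 14.4, C = (1.511, -24.42). Then |VC| = |C − V| = 24.46.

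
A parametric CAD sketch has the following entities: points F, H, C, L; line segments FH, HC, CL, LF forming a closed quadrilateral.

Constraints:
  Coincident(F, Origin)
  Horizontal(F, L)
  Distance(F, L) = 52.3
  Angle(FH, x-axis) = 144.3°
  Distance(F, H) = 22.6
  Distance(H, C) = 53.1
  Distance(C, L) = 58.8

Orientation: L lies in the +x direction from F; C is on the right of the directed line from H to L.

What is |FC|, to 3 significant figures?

34.9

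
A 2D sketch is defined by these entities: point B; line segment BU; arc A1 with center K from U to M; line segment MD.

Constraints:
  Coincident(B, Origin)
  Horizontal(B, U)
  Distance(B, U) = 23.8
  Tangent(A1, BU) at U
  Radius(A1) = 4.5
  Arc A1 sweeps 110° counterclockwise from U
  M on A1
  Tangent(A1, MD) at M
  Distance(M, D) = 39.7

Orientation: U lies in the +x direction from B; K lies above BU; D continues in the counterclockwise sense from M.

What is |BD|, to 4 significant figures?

45.69

On A1, U sits at bearing -90° from K; a 110° counterclockwise sweep puts M at bearing 20°, so M = K + 4.5·(cos 20°, sin 20°) = (28.03, 6.039). Tangency of A1 to MD means the radius KM is perpendicular to MD, so MD runs along (−sin 20°, cos 20°); with |MD| = 39.7, D = (14.45, 43.34). Then |BD| = |D − B| = 45.69.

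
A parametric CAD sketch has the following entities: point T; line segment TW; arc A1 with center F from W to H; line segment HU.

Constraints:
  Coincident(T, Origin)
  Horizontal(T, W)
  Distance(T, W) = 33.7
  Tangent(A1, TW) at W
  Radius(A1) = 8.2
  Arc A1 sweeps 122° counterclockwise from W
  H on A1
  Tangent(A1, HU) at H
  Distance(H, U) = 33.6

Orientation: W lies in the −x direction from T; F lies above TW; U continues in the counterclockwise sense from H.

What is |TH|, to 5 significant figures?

29.542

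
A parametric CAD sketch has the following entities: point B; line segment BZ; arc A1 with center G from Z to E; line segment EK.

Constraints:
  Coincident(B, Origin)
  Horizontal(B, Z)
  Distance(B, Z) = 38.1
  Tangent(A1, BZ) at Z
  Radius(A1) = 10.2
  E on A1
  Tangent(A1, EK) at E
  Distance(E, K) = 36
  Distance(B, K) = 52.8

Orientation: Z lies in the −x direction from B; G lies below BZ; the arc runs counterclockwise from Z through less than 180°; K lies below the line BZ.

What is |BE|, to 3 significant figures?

49.2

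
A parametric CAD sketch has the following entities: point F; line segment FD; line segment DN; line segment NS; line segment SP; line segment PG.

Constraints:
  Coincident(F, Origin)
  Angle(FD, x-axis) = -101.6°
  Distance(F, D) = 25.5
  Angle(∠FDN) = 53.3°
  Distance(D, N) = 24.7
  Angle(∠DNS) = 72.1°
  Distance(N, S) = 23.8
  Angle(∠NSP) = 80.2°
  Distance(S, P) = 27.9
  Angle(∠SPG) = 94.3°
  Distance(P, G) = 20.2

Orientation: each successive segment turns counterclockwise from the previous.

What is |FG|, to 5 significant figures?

32.712

F is at the origin; FD runs at -101.6° with length 25.5, so D = (-5.1275, -24.979). ∠FDN = 53.3° gives DN at 25.100° from the x-axis; with |DN| = 24.7, N = (17.240, -14.501). ∠DNS = 72.1° gives NS at 133.00° from the x-axis; with |NS| = 23.8, S = (1.0085, 2.9048). ∠NSP = 80.2° gives SP at -127.20° from the x-axis; with |SP| = 27.9, P = (-15.860, -19.318). ∠SPG = 94.3° gives PG at -41.500° from the x-axis; with |PG| = 20.2, G = (-0.73091, -32.703). Then |FG| = |G − F| = 32.712.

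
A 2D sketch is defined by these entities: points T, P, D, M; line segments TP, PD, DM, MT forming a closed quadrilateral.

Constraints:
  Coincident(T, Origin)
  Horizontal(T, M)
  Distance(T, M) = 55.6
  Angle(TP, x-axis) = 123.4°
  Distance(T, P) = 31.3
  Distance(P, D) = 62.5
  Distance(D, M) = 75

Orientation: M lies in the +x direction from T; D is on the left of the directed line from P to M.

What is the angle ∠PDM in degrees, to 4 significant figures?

67.79°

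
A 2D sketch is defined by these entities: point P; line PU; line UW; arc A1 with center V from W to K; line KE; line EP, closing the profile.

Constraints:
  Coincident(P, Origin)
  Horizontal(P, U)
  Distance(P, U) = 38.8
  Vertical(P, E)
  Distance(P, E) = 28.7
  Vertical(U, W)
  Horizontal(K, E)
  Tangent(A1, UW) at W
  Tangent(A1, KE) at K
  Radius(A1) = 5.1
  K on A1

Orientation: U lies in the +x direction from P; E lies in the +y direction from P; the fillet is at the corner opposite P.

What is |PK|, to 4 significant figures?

44.26

P is at the origin; PU is horizontal with |PU| = 38.8 and U on the +x side, so U = (38.80, 0.000). P and E share the same x with |PE| = 28.7 and E on the +y side, so E = (0.000, 28.70). The virtual corner opposite P is at (38.80, 28.70). Since A1 is tangent to UW there, VW ⟂ UW and the tangent condition forces VK to be normal to KE, with radius 5.1, so the center V sits 5.1 in from both sides at V = (33.70, 23.60). That places the tangent points at W = (38.80, 23.60) on UW and K = (33.70, 28.70) on KE. Then |PK| = |K − P| = 44.26.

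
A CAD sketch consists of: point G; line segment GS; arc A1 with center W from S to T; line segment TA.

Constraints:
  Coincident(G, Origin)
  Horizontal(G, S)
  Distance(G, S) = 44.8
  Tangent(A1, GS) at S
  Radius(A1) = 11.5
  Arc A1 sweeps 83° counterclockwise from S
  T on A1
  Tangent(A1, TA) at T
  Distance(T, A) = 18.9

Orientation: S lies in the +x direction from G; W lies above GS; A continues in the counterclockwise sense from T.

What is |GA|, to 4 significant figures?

65.25

G is at the origin; GS is horizontal with |GS| = 44.8 and S on the +x side, so S = (44.80, 0.000). Since A1 is tangent to GS there, WS ⟂ GS, so W = S + (0, 11.5) = (44.80, 11.50). On A1, S sits at bearing -90° from W; an 83° counterclockwise sweep puts T at bearing -7°, so T = W + 11.5·(cos -7°, sin -7°) = (56.21, 10.10). Tangency of A1 to TA means the radius WT is perpendicular to TA, so TA runs along (−sin -7°, cos -7°); with |TA| = 18.9, A = (58.52, 28.86). Then |GA| = |A − G| = 65.25.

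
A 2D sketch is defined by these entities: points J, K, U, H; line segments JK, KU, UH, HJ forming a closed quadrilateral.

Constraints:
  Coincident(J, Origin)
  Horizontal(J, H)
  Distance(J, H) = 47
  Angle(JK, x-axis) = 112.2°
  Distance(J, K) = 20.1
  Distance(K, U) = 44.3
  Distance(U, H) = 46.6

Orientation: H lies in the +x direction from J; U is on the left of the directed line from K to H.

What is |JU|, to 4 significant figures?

52.13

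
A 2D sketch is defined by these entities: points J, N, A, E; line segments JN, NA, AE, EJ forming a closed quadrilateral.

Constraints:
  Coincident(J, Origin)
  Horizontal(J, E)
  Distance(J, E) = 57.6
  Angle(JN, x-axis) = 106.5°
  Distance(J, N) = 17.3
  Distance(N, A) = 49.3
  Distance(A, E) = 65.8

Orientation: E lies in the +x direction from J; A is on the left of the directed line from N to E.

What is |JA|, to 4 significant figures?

61.42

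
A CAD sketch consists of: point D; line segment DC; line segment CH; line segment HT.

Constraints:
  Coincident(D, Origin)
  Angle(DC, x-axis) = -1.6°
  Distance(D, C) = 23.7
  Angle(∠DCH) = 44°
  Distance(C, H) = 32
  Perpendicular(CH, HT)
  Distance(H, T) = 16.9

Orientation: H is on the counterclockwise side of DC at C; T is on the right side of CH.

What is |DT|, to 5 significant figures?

36.560

∠DCH = 44.0°, so CH runs at -1.6° + (180° − 44.0°) = 134.40° from the x-axis; with |CH| = 32.0, H = C + 32.0·(cos 134.40°, sin 134.40°) = (1.3015, 22.201). CH is perpendicular to HT; with |HT| = 16.9 on the right of CH, T = H + 16.9·(0.71447, 0.69966) = (13.376, 34.026). Then |DT| = |T − D| = 36.560.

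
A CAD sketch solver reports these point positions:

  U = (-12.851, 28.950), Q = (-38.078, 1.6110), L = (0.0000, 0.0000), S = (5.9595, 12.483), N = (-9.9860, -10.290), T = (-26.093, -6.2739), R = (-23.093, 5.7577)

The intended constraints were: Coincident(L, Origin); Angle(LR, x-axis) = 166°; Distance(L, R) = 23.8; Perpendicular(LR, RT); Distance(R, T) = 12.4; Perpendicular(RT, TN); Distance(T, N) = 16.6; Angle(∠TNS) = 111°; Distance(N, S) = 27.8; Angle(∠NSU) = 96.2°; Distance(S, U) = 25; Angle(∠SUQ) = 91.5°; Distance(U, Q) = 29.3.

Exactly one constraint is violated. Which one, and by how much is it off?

Distance(U, Q) = 29.3 — off by 7.90.

L = (0.00, 0.00) ✓; LR at 166.0° ✓; |LR| = 23.80 ✓; ∠(LR, RT) = 90.00° ✓; |RT| = 12.40 ✓; ∠(RT, TN) = 90.00° ✓; |TN| = 16.60 ✓; ∠TNS = 111.0° ✓; |NS| = 27.80 ✓; ∠NSU = 96.20° ✓; |SU| = 25.00 ✓; ∠SUQ = 91.50° ✓; |UQ| = 37.20 ✗.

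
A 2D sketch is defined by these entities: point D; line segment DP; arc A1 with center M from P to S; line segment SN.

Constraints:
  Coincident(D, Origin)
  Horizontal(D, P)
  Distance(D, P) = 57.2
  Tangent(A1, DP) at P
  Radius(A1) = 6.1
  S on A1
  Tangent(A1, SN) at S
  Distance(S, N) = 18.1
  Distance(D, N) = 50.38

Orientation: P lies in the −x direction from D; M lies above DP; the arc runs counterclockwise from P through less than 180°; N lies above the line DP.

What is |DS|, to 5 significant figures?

51.586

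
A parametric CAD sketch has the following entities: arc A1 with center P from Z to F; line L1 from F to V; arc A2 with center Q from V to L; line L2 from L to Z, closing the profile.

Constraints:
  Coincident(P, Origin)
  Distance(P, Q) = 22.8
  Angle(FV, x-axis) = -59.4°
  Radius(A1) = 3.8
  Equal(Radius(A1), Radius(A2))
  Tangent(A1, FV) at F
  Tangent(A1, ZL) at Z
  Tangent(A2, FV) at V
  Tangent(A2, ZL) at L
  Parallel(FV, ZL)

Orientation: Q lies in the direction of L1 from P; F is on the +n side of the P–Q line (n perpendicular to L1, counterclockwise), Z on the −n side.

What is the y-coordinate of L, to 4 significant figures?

-21.56

The slot axis is L1's direction at -59.4°, so u = (cos -59.4°, sin -59.4°) = (0.5090, -0.8607) and n = (−sin -59.4°, cos -59.4°) = (0.8607, 0.5090). P is at the origin and Q lies 22.8 along u from P, so Q = 22.8·u = (11.61, -19.62). Tangency of A1 to both parallel lines with radius 3.8 puts F and Z at P ± 3.8·n: F = (3.271, 1.934), Z = (-3.271, -1.934). Equal radii place V and L the same way about Q: V = Q + 3.8·n = (14.88, -17.69), L = Q − 3.8·n = (8.335, -21.56). So L.y = -21.56.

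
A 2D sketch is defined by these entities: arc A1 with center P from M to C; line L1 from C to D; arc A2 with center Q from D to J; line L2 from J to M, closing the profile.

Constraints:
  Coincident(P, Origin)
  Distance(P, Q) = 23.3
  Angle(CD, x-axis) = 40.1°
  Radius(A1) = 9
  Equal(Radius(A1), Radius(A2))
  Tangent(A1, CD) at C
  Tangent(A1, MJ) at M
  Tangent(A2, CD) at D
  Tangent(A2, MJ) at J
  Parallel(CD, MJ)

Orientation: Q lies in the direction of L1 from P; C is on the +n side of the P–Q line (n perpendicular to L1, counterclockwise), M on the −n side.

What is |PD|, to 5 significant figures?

24.978

The slot axis is L1's direction at 40.1°, so u = (cos 40.1°, sin 40.1°) = (0.76492, 0.64412) and n = (−sin 40.1°, cos 40.1°) = (-0.64412, 0.76492). P is at the origin and Q lies 23.3 along u from P, so Q = 23.3·u = (17.823, 15.008). Tangency of A1 to both parallel lines with radius 9.0 puts C and M at P ± 9.0·n: C = (-5.7971, 6.8843), M = (5.7971, -6.8843). Equal radii place D and J the same way about Q: D = Q + 9.0·n = (12.026, 21.892), J = Q − 9.0·n = (23.620, 8.1238). Then |PD| = |D − P| = 24.978.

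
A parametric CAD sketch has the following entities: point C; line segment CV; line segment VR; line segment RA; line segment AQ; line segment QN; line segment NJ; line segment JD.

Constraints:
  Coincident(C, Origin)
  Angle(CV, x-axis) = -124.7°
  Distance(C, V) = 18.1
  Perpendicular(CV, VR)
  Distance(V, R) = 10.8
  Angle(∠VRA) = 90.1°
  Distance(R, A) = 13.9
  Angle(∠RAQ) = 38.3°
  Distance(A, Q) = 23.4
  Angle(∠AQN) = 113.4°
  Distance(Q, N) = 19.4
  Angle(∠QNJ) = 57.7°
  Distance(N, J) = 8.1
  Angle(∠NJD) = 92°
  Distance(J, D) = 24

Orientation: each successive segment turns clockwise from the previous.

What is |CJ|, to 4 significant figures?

33.93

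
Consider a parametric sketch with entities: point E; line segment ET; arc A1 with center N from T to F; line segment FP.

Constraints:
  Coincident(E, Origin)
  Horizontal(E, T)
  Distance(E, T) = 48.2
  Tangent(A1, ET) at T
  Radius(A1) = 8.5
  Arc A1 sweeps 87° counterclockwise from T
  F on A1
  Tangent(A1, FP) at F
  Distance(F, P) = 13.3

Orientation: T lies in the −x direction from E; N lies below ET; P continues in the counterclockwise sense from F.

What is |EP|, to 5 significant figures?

61.223

On A1, T sits at bearing 90° from N; an 87° counterclockwise sweep puts F at bearing 177°, so F = N + 8.5·(cos 177°, sin 177°) = (-56.688, -8.0551). Tangency of A1 to FP means the radius NF is perpendicular to FP, so FP runs along (−sin 177°, cos 177°); with |FP| = 13.3, P = (-57.384, -21.337). Then |EP| = |P − E| = 61.223.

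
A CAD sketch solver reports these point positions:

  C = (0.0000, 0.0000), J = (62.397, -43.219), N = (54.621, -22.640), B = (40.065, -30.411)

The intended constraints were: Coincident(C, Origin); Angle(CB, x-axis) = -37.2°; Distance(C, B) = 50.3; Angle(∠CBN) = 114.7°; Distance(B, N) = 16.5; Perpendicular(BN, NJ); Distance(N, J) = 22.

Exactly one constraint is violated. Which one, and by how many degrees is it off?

Perpendicular(BN, NJ) — off by 7.40°.

C = (0.00, 0.00) ✓; CB at -37.20° ✓; |CB| = 50.30 ✓; ∠CBN = 114.7° ✓; |BN| = 16.50 ✓; ∠(BN, NJ) = 97.40° ✗; |NJ| = 22.00 ✓.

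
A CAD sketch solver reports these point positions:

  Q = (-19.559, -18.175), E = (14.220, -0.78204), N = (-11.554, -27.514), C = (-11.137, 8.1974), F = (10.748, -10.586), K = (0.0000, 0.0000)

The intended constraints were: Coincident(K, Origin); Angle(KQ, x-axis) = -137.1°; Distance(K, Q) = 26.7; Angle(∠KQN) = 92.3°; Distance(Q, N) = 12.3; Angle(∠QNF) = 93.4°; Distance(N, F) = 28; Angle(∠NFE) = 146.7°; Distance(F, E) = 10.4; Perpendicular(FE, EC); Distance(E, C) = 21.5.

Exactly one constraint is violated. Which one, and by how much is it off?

Distance(E, C) = 21.5 — off by 5.40.

K = (0.00, 0.00) ✓; KQ at -137.1° ✓; |KQ| = 26.70 ✓; ∠KQN = 92.30° ✓; |QN| = 12.30 ✓; ∠QNF = 93.40° ✓; |NF| = 28.00 ✓; ∠NFE = 146.7° ✓; |FE| = 10.40 ✓; ∠(FE, EC) = 90.00° ✓; |EC| = 26.90 ✗.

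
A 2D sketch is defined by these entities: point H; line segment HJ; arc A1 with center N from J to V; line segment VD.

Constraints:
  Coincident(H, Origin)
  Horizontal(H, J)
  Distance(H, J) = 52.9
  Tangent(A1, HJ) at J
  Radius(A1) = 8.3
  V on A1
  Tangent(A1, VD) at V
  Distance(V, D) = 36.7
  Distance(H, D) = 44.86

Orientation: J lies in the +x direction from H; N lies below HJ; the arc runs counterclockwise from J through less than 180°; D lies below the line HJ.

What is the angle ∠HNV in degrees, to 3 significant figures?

21.6°

H is at the origin; H and J share the same y with |HJ| = 52.9 and J on the +x side, so J = (52.9, 0.00). Since A1 is tangent to HJ there, NJ ⟂ HJ, so N = J + (0, -8.3) = (52.9, -8.30). Since NV ⟂ VD (tangency), |ND| = √(8.3² + 36.7²) = 37.6 regardless of where V sits on A1. So D lies on both circle(H, 44.86) and circle(N, 37.6); the below-HJ intersection is D = (27.1, -35.7). V is the foot of the tangent from D: V = (45.7, -4.09).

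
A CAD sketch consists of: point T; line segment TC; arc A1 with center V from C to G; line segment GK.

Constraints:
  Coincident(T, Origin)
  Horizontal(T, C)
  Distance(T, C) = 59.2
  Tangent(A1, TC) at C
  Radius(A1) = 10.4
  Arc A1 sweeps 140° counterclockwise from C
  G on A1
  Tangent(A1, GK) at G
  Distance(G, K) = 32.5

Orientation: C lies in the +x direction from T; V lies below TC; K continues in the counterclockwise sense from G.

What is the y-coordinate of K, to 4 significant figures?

-39.26

On A1, C sits at bearing 90° from V; a 140° counterclockwise sweep puts G at bearing 230°, so G = V + 10.4·(cos 230°, sin 230°) = (52.52, -18.37). A1 meets GK tangentially, so VG is at right angles to GK, so GK runs along (−sin 230°, cos 230°); with |GK| = 32.5, K = (77.41, -39.26). So K.y = -39.26.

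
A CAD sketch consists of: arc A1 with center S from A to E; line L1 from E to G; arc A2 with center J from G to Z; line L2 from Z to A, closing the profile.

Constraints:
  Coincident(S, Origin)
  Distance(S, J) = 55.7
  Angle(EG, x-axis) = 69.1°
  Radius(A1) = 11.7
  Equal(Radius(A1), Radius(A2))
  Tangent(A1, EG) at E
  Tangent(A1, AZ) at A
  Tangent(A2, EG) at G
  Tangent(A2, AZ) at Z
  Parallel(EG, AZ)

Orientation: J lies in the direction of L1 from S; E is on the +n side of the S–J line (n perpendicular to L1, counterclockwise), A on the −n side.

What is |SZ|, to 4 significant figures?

56.92

The slot axis is L1's direction at 69.1°, so u = (cos 69.1°, sin 69.1°) = (0.3567, 0.9342) and n = (−sin 69.1°, cos 69.1°) = (-0.9342, 0.3567). S is at the origin and J lies 55.7 along u from S, so J = 55.7·u = (19.87, 52.04). Tangency of A1 to both parallel lines with radius 11.7 puts E and A at S ± 11.7·n: E = (-10.93, 4.174), A = (10.93, -4.174). Equal radii place G and Z the same way about J: G = J + 11.7·n = (8.940, 56.21), Z = J − 11.7·n = (30.80, 47.86). Then |SZ| = |Z − S| = 56.92.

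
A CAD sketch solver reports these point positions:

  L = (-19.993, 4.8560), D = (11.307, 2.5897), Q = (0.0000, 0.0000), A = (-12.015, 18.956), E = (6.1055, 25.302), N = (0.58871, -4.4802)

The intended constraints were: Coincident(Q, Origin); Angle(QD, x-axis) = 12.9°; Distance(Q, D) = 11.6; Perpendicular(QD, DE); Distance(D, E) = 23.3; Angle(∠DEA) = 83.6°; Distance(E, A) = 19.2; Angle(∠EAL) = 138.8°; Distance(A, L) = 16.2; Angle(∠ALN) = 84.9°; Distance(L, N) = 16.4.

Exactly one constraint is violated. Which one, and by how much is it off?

Distance(L, N) = 16.4 — off by 6.20.

Q = (0.00, 0.00) ✓; QD at 12.90° ✓; |QD| = 11.60 ✓; ∠(QD, DE) = 90.00° ✓; |DE| = 23.30 ✓; ∠DEA = 83.60° ✓; |EA| = 19.20 ✓; ∠EAL = 138.8° ✓; |AL| = 16.20 ✓; ∠ALN = 84.90° ✓; |LN| = 22.60 ✗.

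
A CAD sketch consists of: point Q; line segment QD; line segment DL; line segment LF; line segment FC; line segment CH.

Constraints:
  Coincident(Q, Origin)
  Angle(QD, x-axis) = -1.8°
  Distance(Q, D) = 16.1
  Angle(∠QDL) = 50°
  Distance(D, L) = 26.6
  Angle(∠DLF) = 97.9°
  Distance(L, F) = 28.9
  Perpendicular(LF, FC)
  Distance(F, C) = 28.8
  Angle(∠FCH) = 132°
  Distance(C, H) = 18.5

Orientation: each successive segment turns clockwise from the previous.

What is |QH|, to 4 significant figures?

23.95

The perpendicularity gives FC at right angles to LF, so FC runs at 56.10°; with |FC| = 28.8, C = (-9.562, 19.69). ∠FCH = 132.0° gives CH at 8.100° from the x-axis; with |CH| = 18.5, H = (8.753, 22.29). Then |QH| = |H − Q| = 23.95.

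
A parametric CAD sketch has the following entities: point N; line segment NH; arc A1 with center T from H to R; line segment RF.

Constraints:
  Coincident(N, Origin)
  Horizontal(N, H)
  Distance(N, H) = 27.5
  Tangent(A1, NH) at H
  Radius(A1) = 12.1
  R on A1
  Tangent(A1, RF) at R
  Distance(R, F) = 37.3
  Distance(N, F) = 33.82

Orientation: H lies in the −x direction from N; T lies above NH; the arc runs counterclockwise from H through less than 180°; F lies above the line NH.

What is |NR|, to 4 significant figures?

18.66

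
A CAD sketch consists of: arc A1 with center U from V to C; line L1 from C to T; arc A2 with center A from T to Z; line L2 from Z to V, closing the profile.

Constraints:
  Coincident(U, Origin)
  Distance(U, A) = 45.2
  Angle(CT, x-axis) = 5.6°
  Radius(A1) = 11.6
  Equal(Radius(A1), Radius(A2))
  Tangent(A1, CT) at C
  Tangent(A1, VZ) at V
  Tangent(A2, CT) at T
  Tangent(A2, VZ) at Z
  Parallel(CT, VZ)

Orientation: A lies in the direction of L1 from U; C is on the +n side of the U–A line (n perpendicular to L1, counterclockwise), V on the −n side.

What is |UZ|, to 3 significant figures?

46.7

The slot axis is L1's direction at 5.6°, so u = (cos 5.6°, sin 5.6°) = (0.995, 0.0976) and n = (−sin 5.6°, cos 5.6°) = (-0.0976, 0.995). U is at the origin and A lies 45.2 along u from U, so A = 45.2·u = (45.0, 4.41). Tangency of A1 to both parallel lines with radius 11.6 puts C and V at U ± 11.6·n: C = (-1.13, 11.5), V = (1.13, -11.5). Equal radii place T and Z the same way about A: T = A + 11.6·n = (43.9, 16.0), Z = A − 11.6·n = (46.1, -7.13). Then |UZ| = |Z − U| = 46.7.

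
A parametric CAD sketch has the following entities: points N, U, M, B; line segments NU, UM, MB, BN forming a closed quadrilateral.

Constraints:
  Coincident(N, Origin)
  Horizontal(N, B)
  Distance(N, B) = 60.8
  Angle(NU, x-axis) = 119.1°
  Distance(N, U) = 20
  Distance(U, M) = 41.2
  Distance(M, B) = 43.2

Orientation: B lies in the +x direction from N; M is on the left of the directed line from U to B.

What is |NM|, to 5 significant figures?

42.017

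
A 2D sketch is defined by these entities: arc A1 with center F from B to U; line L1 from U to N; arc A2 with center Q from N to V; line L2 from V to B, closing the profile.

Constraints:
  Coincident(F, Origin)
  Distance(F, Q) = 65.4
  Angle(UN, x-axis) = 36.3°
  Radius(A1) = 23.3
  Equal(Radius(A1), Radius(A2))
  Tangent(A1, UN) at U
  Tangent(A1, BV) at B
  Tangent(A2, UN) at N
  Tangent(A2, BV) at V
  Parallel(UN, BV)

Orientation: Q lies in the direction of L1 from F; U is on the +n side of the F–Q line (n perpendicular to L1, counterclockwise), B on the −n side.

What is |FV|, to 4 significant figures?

69.43

The slot axis is L1's direction at 36.3°, so u = (cos 36.3°, sin 36.3°) = (0.8059, 0.5920) and n = (−sin 36.3°, cos 36.3°) = (-0.5920, 0.8059). F is at the origin and Q lies 65.4 along u from F, so Q = 65.4·u = (52.71, 38.72). Tangency of A1 to both parallel lines with radius 23.3 puts U and B at F ± 23.3·n: U = (-13.79, 18.78), B = (13.79, -18.78). Equal radii place N and V the same way about Q: N = Q + 23.3·n = (38.91, 57.50), V = Q − 23.3·n = (66.50, 19.94). Then |FV| = |V − F| = 69.43.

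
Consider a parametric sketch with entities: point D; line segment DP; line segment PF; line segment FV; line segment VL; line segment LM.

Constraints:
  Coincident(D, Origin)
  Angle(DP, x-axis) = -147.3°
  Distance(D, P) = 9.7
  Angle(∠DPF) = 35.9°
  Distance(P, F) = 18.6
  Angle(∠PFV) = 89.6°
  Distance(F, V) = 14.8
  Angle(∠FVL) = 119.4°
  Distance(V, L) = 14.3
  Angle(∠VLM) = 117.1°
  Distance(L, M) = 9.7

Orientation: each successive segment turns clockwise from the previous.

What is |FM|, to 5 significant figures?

26.331

D is at the origin; DP runs at -147.3° with length 9.7, so P = (-8.1627, -5.2403). ∠DPF = 35.9° gives PF at 68.600° from the x-axis; with |PF| = 18.6, F = (-1.3759, 12.077). ∠PFV = 89.6° gives FV at -21.800° from the x-axis; with |FV| = 14.8, V = (12.366, 6.5811). ∠FVL = 119.4° gives VL at -82.400° from the x-axis; with |VL| = 14.3, L = (14.257, -7.5933). ∠VLM = 117.1° gives LM at -145.30° from the x-axis; with |LM| = 9.7, M = (6.2821, -13.115). Then |FM| = |M − F| = 26.331.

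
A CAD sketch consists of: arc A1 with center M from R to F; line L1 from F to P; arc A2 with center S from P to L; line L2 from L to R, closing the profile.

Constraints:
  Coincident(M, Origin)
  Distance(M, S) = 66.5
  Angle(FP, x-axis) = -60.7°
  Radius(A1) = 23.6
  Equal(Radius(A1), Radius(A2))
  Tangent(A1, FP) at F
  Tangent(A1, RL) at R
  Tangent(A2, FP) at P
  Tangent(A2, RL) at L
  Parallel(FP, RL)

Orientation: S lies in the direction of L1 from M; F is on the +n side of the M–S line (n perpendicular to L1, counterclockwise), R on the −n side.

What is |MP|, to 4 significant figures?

70.56

The slot axis is L1's direction at -60.7°, so u = (cos -60.7°, sin -60.7°) = (0.4894, -0.8721) and n = (−sin -60.7°, cos -60.7°) = (0.8721, 0.4894). M is at the origin and S lies 66.5 along u from M, so S = 66.5·u = (32.54, -57.99). Tangency of A1 to both parallel lines with radius 23.6 puts F and R at M ± 23.6·n: F = (20.58, 11.55), R = (-20.58, -11.55). Equal radii place P and L the same way about S: P = S + 23.6·n = (53.12, -46.44), L = S − 23.6·n = (11.96, -69.54). Then |MP| = |P − M| = 70.56.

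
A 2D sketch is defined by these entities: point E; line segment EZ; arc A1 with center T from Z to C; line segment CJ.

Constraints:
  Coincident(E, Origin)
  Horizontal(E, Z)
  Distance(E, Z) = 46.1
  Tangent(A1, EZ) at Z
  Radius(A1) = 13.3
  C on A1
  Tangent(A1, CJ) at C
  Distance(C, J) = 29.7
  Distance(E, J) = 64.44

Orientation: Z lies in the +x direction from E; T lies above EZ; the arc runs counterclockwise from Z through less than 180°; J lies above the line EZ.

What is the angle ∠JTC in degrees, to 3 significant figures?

65.9°

Checks: E = (0.00, 0.00) ✓; |TC| = 13.30 ✓; ∠(TC, CJ) = 90.00° ✓; |CJ| = 29.70 ✓; |EJ| = 64.44 ✓.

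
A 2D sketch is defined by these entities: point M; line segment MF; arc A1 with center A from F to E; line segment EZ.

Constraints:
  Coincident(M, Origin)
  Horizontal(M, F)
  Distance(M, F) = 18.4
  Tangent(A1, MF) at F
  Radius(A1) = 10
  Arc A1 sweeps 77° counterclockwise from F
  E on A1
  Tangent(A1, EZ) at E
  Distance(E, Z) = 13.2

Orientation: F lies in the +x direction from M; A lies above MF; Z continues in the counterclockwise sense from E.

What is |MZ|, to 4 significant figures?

37.32

M is at the origin; M and F share the same y with |MF| = 18.4 and F on the +x side, so F = (18.40, 0.000). A1 meets MF tangentially, so AF is at right angles to MF, so A = F + (0, 10) = (18.40, 10.00). On A1, F sits at bearing -90° from A; a 77° counterclockwise sweep puts E at bearing -13°, so E = A + 10.0·(cos -13°, sin -13°) = (28.14, 7.750). The tangent condition forces AE to be normal to EZ, so EZ runs along (−sin -13°, cos -13°); with |EZ| = 13.2, Z = (31.11, 20.61). Then |MZ| = |Z − M| = 37.32.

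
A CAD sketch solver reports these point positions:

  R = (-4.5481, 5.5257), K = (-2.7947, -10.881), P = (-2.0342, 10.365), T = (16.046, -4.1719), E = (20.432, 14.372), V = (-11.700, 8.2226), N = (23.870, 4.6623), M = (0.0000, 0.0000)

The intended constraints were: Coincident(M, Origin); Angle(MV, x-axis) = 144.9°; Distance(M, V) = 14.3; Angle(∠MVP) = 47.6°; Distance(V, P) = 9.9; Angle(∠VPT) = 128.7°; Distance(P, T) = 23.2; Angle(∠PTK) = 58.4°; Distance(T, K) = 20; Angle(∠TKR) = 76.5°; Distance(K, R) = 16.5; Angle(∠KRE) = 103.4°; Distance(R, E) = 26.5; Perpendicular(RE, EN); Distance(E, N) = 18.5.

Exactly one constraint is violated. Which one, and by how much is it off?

Distance(E, N) = 18.5 — off by 8.20.

M = (0.00, 0.00) ✓; MV at 144.9° ✓; |MV| = 14.30 ✓; ∠MVP = 47.60° ✓; |VP| = 9.900 ✓; ∠VPT = 128.7° ✓; |PT| = 23.20 ✓; ∠PTK = 58.40° ✓; |TK| = 20.00 ✓; ∠TKR = 76.50° ✓; |KR| = 16.50 ✓; ∠KRE = 103.4° ✓; |RE| = 26.50 ✓; ∠(RE, EN) = 90.00° ✓; |EN| = 10.30 ✗.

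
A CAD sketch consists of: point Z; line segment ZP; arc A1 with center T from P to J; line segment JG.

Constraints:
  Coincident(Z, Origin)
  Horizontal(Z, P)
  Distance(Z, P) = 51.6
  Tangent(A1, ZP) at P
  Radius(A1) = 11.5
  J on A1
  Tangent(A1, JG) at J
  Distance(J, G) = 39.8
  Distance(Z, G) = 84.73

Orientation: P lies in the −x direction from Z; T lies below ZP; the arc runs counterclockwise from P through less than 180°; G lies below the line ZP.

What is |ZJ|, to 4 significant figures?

63.71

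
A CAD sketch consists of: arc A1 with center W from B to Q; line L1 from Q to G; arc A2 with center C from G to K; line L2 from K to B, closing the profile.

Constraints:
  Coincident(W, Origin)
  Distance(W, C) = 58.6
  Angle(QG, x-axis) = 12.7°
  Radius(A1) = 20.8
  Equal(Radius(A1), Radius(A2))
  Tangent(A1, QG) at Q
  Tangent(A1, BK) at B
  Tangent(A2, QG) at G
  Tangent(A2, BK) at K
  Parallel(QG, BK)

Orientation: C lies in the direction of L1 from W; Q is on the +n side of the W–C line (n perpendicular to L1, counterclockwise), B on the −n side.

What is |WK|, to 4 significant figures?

62.18

The slot axis is L1's direction at 12.7°, so u = (cos 12.7°, sin 12.7°) = (0.9755, 0.2198) and n = (−sin 12.7°, cos 12.7°) = (-0.2198, 0.9755). W is at the origin and C lies 58.6 along u from W, so C = 58.6·u = (57.17, 12.88). Tangency of A1 to both parallel lines with radius 20.8 puts Q and B at W ± 20.8·n: Q = (-4.573, 20.29), B = (4.573, -20.29). Equal radii place G and K the same way about C: G = C + 20.8·n = (52.59, 33.17), K = C − 20.8·n = (61.74, -7.408). Then |WK| = |K − W| = 62.18.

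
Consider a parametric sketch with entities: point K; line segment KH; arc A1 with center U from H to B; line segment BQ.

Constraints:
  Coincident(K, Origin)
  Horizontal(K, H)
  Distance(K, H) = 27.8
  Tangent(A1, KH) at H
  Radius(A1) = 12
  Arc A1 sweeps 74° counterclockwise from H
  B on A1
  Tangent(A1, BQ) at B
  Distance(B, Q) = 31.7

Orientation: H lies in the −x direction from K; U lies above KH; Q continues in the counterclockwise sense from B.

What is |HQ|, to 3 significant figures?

44.1

K is at the origin; K and H share the same y with |KH| = 27.8 and H on the −x side, so H = (-27.8, 0.00). Tangency of A1 to KH means the radius UH is perpendicular to KH, so U = H + (0, 12) = (-27.8, 12.0). On A1, H sits at bearing -90° from U; a 74° counterclockwise sweep puts B at bearing -16°, so B = U + 12.0·(cos -16°, sin -16°) = (-16.3, 8.69). A1 meets BQ tangentially, so UB is at right angles to BQ, so BQ runs along (−sin -16°, cos -16°); with |BQ| = 31.7, Q = (-7.53, 39.2). Then |HQ| = |Q − H| = 44.1.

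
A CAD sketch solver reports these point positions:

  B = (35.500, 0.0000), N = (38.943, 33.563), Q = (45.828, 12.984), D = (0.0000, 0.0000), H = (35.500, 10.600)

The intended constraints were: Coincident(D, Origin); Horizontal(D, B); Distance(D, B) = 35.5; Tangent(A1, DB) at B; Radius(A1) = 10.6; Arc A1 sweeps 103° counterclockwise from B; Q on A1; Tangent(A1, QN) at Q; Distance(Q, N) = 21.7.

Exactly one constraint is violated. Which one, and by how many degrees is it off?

Tangent(A1, QN) at Q — off by 5.50°.

D = (0.00, 0.00) ✓; D.y = 0.00, B.y = 0.00 ✓; |DB| = 35.50 ✓; ∠(HB, BD) = 90.00° ✓; |HB| = 10.60 ✓; bearing(H→Q) − bearing(H→B) = 103.0° ✓; |HQ| = 10.60 ✓; ∠(HQ, QN) = 84.50° ✗; |QN| = 21.70 ✓.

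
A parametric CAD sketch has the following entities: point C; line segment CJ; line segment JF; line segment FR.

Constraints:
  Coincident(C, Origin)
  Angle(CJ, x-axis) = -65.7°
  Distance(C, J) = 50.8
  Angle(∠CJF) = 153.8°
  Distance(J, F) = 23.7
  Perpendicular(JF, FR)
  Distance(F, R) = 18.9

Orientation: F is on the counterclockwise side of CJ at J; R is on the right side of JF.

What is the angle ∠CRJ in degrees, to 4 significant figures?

7.754°

C is at the origin; CJ runs at -65.7° with length 50.8, so J = 50.8·(cos -65.7°, sin -65.7°) = (20.90, -46.30). ∠CJF = 153.8°, so JF runs at -65.7° + (180° − 153.8°) = -39.50° from the x-axis; with |JF| = 23.7, F = J + 23.7·(cos -39.50°, sin -39.50°) = (39.19, -61.37). JF ⟂ FR; with |FR| = 18.9 on the right of JF, R = F + 18.9·(-0.6361, -0.7716) = (27.17, -75.96). Then cos ∠CRJ = RC·RJ / (|RC||RJ|), giving 7.754°.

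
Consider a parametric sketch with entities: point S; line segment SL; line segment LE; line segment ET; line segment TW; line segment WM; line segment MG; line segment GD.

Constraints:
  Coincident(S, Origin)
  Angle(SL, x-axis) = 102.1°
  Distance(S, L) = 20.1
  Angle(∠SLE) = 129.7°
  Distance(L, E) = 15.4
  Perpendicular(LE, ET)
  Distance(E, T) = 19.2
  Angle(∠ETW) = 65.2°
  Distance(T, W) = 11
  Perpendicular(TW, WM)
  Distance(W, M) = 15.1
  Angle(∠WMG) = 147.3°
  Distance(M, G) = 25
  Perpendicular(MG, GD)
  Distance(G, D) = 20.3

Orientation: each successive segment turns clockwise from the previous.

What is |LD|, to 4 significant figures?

43.98

S is at the origin; SL runs at 102.1° with length 20.1, so L = (-4.213, 19.65). ∠SLE = 129.7° gives LE at 51.80° from the x-axis; with |LE| = 15.4, E = (5.310, 31.76). The perpendicularity gives ET at right angles to LE, so ET runs at -38.20°; with |ET| = 19.2, T = (20.40, 19.88). ∠ETW = 65.2° gives TW at -153.0° from the x-axis; with |TW| = 11.0, W = (10.60, 14.89). The perpendicularity gives WM at right angles to TW, so WM runs at 117.0°; with |WM| = 15.1, M = (3.742, 28.34). ∠WMG = 147.3° gives MG at 84.30° from the x-axis; with |MG| = 25.0, G = (6.225, 53.22). MG is perpendicular to GD, so GD runs at -5.700°; with |GD| = 20.3, D = (26.42, 51.20). Then |LD| = |D − L| = 43.98.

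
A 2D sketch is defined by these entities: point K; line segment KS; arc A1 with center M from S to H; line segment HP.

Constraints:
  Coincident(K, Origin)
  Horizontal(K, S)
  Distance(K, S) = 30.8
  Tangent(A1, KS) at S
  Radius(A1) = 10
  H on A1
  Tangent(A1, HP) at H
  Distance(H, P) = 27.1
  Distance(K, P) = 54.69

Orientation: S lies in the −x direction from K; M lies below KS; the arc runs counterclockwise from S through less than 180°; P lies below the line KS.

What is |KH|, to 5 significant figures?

42.083

K is at the origin; K and S share the same y with |KS| = 30.8 and S on the −x side, so S = (-30.800, 0.0000). Since A1 is tangent to KS there, MS ⟂ KS, so M = S + (0, -10) = (-30.800, -10.000). Since MH ⟂ HP (tangency), |MP| = √(10.0² + 27.1²) = 28.886 regardless of where H sits on A1. So P lies on both circle(K, 54.69) and circle(M, 28.886); the below-KS intersection is P = (-39.883, -37.421). H is the foot of the tangent from P: H = (-40.794, -10.336).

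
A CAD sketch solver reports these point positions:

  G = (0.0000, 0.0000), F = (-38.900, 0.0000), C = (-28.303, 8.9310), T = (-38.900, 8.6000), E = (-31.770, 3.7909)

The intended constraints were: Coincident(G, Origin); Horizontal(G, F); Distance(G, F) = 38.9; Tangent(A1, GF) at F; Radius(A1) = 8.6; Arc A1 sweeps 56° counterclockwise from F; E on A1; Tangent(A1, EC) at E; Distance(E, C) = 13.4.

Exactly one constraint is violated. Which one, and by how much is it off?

Distance(E, C) = 13.4 — off by 7.20.

G = (0.00, 0.00) ✓; G.y = 0.00, F.y = 0.00 ✓; |GF| = 38.90 ✓; ∠(TF, FG) = 90.00° ✓; |TF| = 8.600 ✓; bearing(T→E) − bearing(T→F) = 56.00° ✓; |TE| = 8.600 ✓; ∠(TE, EC) = 90.00° ✓; |EC| = 6.200 ✗.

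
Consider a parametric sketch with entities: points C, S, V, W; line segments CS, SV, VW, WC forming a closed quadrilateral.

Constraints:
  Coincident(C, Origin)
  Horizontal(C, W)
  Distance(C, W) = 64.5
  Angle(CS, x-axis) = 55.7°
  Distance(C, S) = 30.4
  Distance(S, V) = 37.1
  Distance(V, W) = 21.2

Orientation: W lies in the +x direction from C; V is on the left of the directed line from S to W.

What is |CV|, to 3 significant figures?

56.6

Checks: |SV| = 37.10 ✓; |VW| = 21.20 ✓.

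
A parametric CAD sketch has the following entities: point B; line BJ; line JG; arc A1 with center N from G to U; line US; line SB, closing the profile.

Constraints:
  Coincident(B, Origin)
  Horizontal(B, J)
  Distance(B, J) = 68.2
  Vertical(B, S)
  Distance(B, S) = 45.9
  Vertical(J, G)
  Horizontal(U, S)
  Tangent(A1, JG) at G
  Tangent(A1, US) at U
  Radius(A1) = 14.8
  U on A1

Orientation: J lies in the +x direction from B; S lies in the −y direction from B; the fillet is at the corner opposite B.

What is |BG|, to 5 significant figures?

74.956

B is at the origin; B and J share the same y with |BJ| = 68.2 and J on the +x side, so J = (68.200, 0.0000). B and S share the same x with |BS| = 45.9 and S on the −y side, so S = (0.0000, -45.900). The virtual corner opposite B is at (68.200, -45.900). A1 meets JG tangentially, so NG is at right angles to JG and the tangent condition forces NU to be normal to US, with radius 14.8, so the center N sits 14.8 in from both sides at N = (53.400, -31.100). That places the tangent points at G = (68.200, -31.100) on JG and U = (53.400, -45.900) on US. Then |BG| = |G − B| = 74.956.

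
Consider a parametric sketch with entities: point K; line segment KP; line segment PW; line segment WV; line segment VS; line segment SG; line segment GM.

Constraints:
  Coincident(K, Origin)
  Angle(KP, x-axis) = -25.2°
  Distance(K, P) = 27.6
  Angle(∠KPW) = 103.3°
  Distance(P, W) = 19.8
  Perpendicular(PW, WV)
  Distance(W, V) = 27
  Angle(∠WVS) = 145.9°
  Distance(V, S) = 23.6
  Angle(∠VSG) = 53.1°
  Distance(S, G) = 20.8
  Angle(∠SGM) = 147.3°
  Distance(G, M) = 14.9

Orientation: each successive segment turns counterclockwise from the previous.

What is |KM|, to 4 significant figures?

17.40

∠VSG = 53.1° gives SG at -57.50° from the x-axis; with |SG| = 20.8, G = (3.814, 4.820). ∠SGM = 147.3° gives GM at -24.80° from the x-axis; with |GM| = 14.9, M = (17.34, -1.430). Then |KM| = |M − K| = 17.40.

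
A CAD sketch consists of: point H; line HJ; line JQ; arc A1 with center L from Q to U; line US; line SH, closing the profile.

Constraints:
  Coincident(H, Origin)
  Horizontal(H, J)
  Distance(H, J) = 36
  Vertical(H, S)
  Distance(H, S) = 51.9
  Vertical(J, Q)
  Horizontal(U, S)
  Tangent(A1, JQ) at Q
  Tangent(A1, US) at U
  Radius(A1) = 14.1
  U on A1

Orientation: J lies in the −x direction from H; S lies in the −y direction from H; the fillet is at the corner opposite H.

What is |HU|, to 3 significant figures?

56.3

H is at the origin; H and J share the same y with |HJ| = 36.0 and J on the −x side, so J = (-36.0, 0.00). H and S share the same x with |HS| = 51.9 and S on the −y side, so S = (0.00, -51.9). The virtual corner opposite H is at (-36.0, -51.9). A1 meets JQ tangentially, so LQ is at right angles to JQ and since A1 is tangent to US there, LU ⟂ US, with radius 14.1, so the center L sits 14.1 in from both sides at L = (-21.9, -37.8). That places the tangent points at Q = (-36.0, -37.8) on JQ and U = (-21.9, -51.9) on US. Then |HU| = |U − H| = 56.3.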